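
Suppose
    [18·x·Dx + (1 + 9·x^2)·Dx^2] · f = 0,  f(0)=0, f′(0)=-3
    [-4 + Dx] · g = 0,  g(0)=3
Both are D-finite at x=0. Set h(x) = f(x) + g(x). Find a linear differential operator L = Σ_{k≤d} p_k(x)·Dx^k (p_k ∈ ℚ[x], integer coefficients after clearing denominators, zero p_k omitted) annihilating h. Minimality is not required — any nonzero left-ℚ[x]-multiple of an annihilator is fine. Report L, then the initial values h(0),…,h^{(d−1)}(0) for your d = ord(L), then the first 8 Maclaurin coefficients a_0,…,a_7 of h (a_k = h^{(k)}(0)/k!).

f: a_k = 0, -3, 0, 9, 0, -243/5, 0, 2187/7, …
g: a_k = 3, 12, 24, 32, 32, 128/5, 256/15, 1024/105, …
Weyl lclm of L_f,L_g ⇒ L₀ (ord ≤ 3).
L = (36 - 144·x - 972·x^2 - 1296·x^3)·Dx + (-17 + 99·x^2 - 648·x^4)·Dx^2 + (2 + 9·x + 36·x^2 + 81·x^3 + 162·x^4)·Dx^3  (order 3).
h: a_k = 3, 9, 24, 41, 32, -23, 256/15, 33829/105, …
ICs: h(0) = 3, h′(0) = 9, h′′(0) = 48.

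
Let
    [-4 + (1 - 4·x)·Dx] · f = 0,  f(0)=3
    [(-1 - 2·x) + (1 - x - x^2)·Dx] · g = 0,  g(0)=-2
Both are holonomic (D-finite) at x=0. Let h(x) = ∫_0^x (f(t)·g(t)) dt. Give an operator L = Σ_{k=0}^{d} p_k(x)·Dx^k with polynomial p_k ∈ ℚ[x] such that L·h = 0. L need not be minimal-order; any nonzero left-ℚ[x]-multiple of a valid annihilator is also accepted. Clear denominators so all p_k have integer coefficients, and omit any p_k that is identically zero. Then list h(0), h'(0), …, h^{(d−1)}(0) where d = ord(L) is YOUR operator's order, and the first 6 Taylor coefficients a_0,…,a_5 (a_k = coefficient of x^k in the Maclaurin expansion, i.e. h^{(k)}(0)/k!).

L = (-5 + 6·x + 12·x^2)·Dx + (1 - 5·x + 3·x^2 + 4·x^3)·Dx^2  (order 2).
h: a_k = 0, -6, -15, -44, -273/2, -2214/5, …
ICs: h(0) = 0, h′(0) = -6.

f: a_k = 3, 12, 48, 192, 768, 3072, …
g: a_k = -2, -2, -4, -6, -10, -16, …
L₀ := L_f ⊗_s L_g (sym. prod.), ord ≤ 1.
h=∫h₀ ⇒ L = L₀·Dx.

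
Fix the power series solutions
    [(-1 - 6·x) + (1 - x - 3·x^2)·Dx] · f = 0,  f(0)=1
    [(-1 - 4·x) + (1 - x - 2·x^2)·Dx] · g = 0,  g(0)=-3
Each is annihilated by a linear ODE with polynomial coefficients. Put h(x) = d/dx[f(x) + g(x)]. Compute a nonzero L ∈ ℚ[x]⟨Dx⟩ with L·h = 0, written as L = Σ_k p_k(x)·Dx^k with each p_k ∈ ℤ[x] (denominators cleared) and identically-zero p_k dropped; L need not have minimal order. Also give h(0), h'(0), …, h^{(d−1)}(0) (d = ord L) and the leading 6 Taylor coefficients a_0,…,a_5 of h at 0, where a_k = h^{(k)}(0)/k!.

L = (-6 - 264·x - 360·x^2 - 1176·x^3 - 2406·x^4 - 3600·x^5 + 1296·x^6) + (6 + 54·x + 114·x^2 + 96·x^3 + 27·x^4 - 2334·x^5 - 1872·x^6 + 864·x^7)·Dx + (-1 + 2·x - 11·x^2 - 18·x^3 + 158·x^4 + 61·x^5 - 377·x^6 - 168·x^7 + 108·x^8)·Dx^2  (order 2).
h: a_k = -2, -10, -24, -56, -115, -192, …
ICs: h(0) = -2, h′(0) = -10.

f: a_k = 1, 1, 4, 7, 19, 40, …
g: a_k = -3, -3, -9, -15, -33, -63, …
Sum ⇒ L₀ = lclm(L_f,L_g) in ℚ(x)⟨Dx⟩.
Differentiate: ansatz ord ≤ ord L₀ ⇒ L.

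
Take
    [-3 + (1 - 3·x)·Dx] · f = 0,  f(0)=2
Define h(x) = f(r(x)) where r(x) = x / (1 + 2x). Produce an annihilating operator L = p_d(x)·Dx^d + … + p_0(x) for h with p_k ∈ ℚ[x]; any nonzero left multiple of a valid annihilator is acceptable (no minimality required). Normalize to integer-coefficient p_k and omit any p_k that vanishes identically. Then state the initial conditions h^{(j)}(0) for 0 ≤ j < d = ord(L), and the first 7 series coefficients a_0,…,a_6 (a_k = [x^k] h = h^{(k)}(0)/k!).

L = 3 + (-1 - x + 2·x^2)·Dx  (order 1).
h: a_k = 2, 6, 6, 6, 6, 6, 6, …
ICs: h(0) = 2.

f: a_k = 2, 6, 18, 54, 162, 486, 1458, …
Change of var in L_f (x↦r) gives L₀.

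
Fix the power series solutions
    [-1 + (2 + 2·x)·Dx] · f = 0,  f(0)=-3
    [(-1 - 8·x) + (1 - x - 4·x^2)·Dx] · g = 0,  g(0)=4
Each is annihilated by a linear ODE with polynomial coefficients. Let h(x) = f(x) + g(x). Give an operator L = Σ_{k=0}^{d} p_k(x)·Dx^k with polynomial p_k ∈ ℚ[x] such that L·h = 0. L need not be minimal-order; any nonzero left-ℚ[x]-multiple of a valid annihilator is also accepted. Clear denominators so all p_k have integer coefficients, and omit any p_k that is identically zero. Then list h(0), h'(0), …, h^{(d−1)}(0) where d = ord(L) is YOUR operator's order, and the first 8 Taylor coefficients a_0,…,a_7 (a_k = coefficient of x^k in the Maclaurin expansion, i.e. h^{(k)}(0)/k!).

f: a_k = -3, -3/2, 3/8, -3/16, 15/128, -21/256, 63/1024, -99/2048, …
g: a_k = 4, 4, 20, 36, 116, 260, 724, 1764, …
h₀=f+g: left-lcm gives L₀, ord ≤ 2.
L = (21 + 75·x + 228·x^2 + 160·x^3) + (-41 - 174·x - 609·x^2 - 872·x^3 - 400·x^4)·Dx + (2 + 38·x + 30·x^2 - 198·x^3 - 352·x^4 - 160·x^5)·Dx^2  (order 2).
h: a_k = 1, 5/2, 163/8, 573/16, 14863/128, 66539/256, 741439/1024, 3612573/2048, …
ICs: h(0) = 1, h′(0) = 5/2.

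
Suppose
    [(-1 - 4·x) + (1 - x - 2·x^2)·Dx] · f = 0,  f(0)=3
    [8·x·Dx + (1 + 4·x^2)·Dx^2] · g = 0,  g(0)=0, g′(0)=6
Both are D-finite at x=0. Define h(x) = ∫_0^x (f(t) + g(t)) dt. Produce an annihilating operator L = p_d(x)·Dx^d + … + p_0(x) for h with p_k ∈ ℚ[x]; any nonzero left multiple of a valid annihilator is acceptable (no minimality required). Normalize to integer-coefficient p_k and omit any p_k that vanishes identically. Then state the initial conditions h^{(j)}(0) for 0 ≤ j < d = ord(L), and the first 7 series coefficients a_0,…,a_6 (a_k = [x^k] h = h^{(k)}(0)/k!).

L = (-24 + 96·x + 864·x^2 + 1536·x^3 + 3264·x^4 + 768·x^6)·Dx^2 + (19 + 80·x + 100·x^2 + 544·x^3 + 1424·x^4 + 2368·x^5 + 192·x^6 + 768·x^7)·Dx^3 + (-3 - 7·x - 32·x^2 + 28·x^3 - 24·x^4 + 240·x^5 + 256·x^6 + 64·x^7 + 128·x^8)·Dx^4  (order 4).
h: a_k = 0, 3, 9/2, 3, 7/4, 33/5, 137/10, …
ICs: h(0) = 0, h′(0) = 3, h′′(0) = 9, h′′′(0) = 18.

f: a_k = 3, 3, 9, 15, 33, 63, 129, …
g: a_k = 0, 6, 0, -8, 0, 96/5, 0, …
f+g: L₀ = lclm(L_f,L_g), ord ≤ 1+2.
h=∫h₀ ⇒ L = L₀·Dx.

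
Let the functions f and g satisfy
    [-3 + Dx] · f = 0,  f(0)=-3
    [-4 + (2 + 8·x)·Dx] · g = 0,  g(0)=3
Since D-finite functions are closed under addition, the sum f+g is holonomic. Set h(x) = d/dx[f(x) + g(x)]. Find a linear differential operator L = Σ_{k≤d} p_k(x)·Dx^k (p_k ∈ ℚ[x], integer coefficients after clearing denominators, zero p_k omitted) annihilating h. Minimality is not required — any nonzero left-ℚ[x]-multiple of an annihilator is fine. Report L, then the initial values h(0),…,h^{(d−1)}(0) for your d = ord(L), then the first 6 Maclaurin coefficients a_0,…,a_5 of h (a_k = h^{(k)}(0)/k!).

f: a_k = -3, -9, -27/2, -27/2, -81/8, -243/40, …
g: a_k = 3, 6, -6, 12, -30, 84, …
f+g: L₀ = lclm(L_f,L_g), ord ≤ 1+1.
Derive L from L₀ (diff closure).
L = (-54 - 72·x) + (3 - 72·x - 144·x^2)·Dx + (5 + 32·x + 48·x^2)·Dx^2  (order 2).
h: a_k = -3, -39, -9/2, -321/2, 3117/8, -61209/40, …
ICs: h(0) = -3, h′(0) = -39.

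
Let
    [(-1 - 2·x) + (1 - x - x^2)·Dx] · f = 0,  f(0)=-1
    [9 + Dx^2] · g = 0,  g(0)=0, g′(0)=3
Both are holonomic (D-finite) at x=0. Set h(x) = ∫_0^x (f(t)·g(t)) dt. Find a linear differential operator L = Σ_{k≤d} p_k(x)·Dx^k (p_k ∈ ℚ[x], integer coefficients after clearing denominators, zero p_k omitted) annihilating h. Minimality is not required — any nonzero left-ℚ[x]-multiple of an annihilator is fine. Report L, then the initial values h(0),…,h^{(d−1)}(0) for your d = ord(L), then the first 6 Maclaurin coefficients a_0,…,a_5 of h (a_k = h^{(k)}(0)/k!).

L = (-7 + 9·x + 9·x^2)·Dx + (2 + 4·x)·Dx^2 + (-1 + x + x^2)·Dx^3  (order 3).
h: a_k = 0, 0, -3/2, -1, -3/8, -9/10, …
ICs: h(0) = 0, h′(0) = 0, h′′(0) = -3.

f: a_k = -1, -1, -2, -3, -5, -8, …
g: a_k = 0, 3, 0, -9/2, 0, 81/40, …
L₀ := L_f ⊗_s L_g (sym. prod.), ord ≤ 2.
h=∫₀ˣh₀: take L = L₀·Dx.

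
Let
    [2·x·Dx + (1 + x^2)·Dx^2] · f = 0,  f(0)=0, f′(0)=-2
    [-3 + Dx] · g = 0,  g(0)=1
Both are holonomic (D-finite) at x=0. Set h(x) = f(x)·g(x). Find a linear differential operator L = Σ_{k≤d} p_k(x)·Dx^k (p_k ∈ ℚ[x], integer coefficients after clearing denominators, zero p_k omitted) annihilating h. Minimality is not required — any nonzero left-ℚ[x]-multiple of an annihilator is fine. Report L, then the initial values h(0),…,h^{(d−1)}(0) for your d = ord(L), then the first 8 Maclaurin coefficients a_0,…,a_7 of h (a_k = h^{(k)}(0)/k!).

L = (9 - 6·x + 9·x^2) + (-6 + 2·x - 6·x^2)·Dx + (1 + x^2)·Dx^2  (order 2).
h: a_k = 0, -2, -6, -25/3, -7, -83/20, -9/4, -361/280, …
ICs: h(0) = 0, h′(0) = -2.

f: a_k = 0, -2, 0, 2/3, 0, -2/5, 0, 2/7, …
g: a_k = 1, 3, 9/2, 9/2, 27/8, 81/40, 81/80, 243/560, …
Product ⇒ symmetric product L₀, ord ≤ 2.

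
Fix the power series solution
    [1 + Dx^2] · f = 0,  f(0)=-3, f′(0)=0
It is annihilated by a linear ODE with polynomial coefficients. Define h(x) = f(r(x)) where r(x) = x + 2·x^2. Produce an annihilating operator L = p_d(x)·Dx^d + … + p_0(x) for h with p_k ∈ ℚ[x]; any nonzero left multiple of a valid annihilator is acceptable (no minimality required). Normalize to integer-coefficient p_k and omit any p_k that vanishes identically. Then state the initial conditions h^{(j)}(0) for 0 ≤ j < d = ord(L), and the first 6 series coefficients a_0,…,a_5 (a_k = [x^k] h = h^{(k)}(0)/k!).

f: a_k = -3, 0, 3/2, 0, -1/8, 0, …
Substitute x→r, Dx→(1/r')Dx; clear ⇒ L₀.
L = (1 + 12·x + 48·x^2 + 64·x^3) - 4·Dx + (1 + 4·x)·Dx^2  (order 2).
h: a_k = -3, 0, 3/2, 6, 47/8, -1, …
ICs: h(0) = -3, h′(0) = 0.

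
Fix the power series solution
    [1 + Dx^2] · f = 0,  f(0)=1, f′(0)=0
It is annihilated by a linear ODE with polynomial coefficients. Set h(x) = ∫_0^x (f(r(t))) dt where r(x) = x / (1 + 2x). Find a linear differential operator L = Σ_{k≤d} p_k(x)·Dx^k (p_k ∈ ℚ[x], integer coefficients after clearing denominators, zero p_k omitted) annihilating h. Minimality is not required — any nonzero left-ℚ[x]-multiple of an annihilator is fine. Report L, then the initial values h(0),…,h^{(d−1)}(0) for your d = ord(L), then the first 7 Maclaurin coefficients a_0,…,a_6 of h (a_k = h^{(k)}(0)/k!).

f: a_k = 1, 0, -1/2, 0, 1/24, 0, -1/720, …
Change of var in L_f (x↦r) gives L₀.
Integrate: L := L₀·Dx.
L = Dx + (4 + 24·x + 48·x^2 + 32·x^3)·Dx^2 + (1 + 8·x + 24·x^2 + 32·x^3 + 16·x^4)·Dx^3  (order 3).
h: a_k = 0, 1, 0, -1/6, 1/2, -143/120, 47/18, …
ICs: h(0) = 0, h′(0) = 1, h′′(0) = 0.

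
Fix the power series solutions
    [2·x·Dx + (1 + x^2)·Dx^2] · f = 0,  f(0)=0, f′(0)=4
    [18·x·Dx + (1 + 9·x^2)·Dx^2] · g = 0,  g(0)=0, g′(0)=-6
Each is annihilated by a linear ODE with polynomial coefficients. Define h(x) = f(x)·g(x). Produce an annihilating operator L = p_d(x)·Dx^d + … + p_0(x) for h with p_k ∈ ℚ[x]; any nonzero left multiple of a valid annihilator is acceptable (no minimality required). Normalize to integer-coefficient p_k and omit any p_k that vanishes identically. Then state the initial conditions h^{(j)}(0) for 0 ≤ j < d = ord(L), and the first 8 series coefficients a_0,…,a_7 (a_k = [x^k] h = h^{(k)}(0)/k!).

L = (-216·x - 3600·x^3 - 5184·x^5 + 6480·x^7 + 17496·x^9)·Dx + (-40 - 1452·x^2 - 6480·x^4 - 4536·x^6 + 22680·x^8 + 26244·x^10)·Dx^2 + (-80·x - 980·x^3 - 2160·x^5 + 2952·x^7 + 12960·x^9 + 8748·x^11)·Dx^3 + (-1 - 20·x^2 - 109·x^4 + 981·x^8 + 1620·x^10 + 729·x^12)·Dx^4  (order 4).
h: a_k = 0, 0, -24, 0, 80, 0, -2088/5, 0, …
ICs: h(0) = 0, h′(0) = 0, h′′(0) = -48, h′′′(0) = 0.

f: a_k = 0, 4, 0, -4/3, 0, 4/5, 0, -4/7, …
g: a_k = 0, -6, 0, 18, 0, -486/5, 0, 4374/7, …
h₀=f·g: eliminate ⇒ L₀, order ≤ 2·2.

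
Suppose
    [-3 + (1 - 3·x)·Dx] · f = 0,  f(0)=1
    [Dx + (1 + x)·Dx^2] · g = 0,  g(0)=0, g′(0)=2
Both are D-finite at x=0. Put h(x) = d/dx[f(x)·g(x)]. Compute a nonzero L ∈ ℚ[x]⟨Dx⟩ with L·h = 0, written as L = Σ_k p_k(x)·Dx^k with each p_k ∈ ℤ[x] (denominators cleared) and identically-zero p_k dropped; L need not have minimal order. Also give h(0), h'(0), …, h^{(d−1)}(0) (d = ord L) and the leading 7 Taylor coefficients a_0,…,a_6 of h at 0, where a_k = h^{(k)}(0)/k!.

L = 12 + (7 + 15·x)·Dx + (-1 + 2·x + 3·x^2)·Dx^2  (order 2).
h: a_k = 2, 10, 47, 186, 1399/2, 12581/5, 88087/10, …
ICs: h(0) = 2, h′(0) = 10.

f: a_k = 1, 3, 9, 27, 81, 243, 729, …
g: a_k = 0, 2, -1, 2/3, -1/2, 2/5, -1/3, …
h₀=f·g: eliminate ⇒ L₀, order ≤ 1·2.
h₀' ⇒ L via d/dx closure of L₀.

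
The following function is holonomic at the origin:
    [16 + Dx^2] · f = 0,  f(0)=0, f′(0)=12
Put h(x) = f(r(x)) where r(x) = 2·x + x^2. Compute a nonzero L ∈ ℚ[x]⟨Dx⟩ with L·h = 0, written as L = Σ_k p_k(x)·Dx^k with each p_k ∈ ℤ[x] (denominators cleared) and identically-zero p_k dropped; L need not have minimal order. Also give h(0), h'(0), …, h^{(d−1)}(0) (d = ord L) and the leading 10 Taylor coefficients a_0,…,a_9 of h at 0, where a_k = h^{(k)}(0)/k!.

f: a_k = 0, 12, 0, -32, 0, 128/5, 0, -1024/105, 0, 2048/945, …
Substitute x→r, Dx→(1/r')Dx; clear ⇒ L₀.
L = (64 + 192·x + 192·x^2 + 64·x^3) - Dx + (1 + x)·Dx^2  (order 2).
h: a_k = 0, 24, 12, -256, -384, 3136/5, 2016, 83968/105, -50176/15, -4902656/945, …
ICs: h(0) = 0, h′(0) = 24.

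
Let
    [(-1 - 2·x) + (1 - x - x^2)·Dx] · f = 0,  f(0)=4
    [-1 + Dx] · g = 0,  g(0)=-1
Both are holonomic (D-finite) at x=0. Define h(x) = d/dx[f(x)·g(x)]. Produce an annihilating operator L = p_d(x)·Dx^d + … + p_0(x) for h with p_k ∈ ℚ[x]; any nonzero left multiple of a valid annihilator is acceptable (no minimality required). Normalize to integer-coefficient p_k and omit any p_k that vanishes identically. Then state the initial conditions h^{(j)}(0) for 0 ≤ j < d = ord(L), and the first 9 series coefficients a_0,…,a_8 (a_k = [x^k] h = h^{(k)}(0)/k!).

L = (7 + 6·x - x^2 - 2·x^3 + x^4) + (-2 + x + 4·x^2 - x^4)·Dx  (order 1).
h: a_k = -8, -28, -68, -442/3, -893/3, -17347/30, -98221/90, -2542969/1260, -2645039/720, …
ICs: h(0) = -8.

f: a_k = 4, 4, 8, 12, 20, 32, 52, 84, 136, …
g: a_k = -1, -1, -1/2, -1/6, -1/24, -1/120, -1/720, -1/5040, -1/40320, …
h₀=f·g: eliminate ⇒ L₀, order ≤ 1·1.
h₀' ⇒ L via d/dx closure of L₀.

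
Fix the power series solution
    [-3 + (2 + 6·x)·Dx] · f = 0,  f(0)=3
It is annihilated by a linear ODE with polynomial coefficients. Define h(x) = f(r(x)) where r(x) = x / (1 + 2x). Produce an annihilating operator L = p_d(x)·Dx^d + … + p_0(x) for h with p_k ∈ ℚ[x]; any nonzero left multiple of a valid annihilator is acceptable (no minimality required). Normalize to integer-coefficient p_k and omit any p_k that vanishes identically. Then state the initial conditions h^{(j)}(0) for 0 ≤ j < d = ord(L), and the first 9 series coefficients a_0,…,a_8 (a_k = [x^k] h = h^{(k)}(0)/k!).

f: a_k = 3, 9/2, -27/8, 81/16, -1215/128, 5103/256, -45927/1024, 216513/2048, -8444007/32768, …
Substitute x→r, Dx→(1/r')Dx; clear ⇒ L₀.
L = -3 + (2 + 14·x + 20·x^2)·Dx  (order 1).
h: a_k = 3, 9/2, -99/8, 585/16, -14895/128, 101727/256, -1477503/1024, 11283849/2048, -717364935/32768, …
ICs: h(0) = 3.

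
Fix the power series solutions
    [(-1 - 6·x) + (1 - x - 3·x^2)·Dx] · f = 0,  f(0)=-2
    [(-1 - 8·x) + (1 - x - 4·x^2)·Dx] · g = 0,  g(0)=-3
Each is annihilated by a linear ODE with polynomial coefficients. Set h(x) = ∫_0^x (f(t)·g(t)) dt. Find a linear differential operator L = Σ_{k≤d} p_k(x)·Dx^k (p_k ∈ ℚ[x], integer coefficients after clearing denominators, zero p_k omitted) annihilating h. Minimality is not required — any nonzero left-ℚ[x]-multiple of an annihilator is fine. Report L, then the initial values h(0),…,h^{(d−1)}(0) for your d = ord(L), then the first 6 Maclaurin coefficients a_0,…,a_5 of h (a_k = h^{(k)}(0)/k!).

f: a_k = -2, -2, -8, -14, -38, -80, …
g: a_k = -3, -3, -15, -27, -87, -195, …
Sym-product of L_f,L_g gives L₀ (≤ ord 1).
h=∫h₀ ⇒ L = L₀·Dx.
L = (-2 - 12·x + 21·x^2 + 48·x^3)·Dx + (1 - 2·x - 6·x^2 + 7·x^3 + 12·x^4)·Dx^2  (order 2).
h: a_k = 0, 6, 6, 20, 75/2, 504/5, …
ICs: h(0) = 0, h′(0) = 6.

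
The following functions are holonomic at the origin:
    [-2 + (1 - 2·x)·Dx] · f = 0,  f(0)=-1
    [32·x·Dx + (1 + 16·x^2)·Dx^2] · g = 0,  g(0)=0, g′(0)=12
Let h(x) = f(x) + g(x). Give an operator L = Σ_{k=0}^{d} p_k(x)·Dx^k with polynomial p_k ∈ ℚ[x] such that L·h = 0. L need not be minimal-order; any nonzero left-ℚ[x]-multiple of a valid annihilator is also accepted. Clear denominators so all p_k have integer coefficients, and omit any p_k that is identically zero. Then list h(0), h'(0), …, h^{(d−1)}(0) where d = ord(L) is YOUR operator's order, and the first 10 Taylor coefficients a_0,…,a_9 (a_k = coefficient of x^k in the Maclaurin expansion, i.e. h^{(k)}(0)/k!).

f: a_k = -1, -2, -4, -8, -16, -32, -64, -128, -256, -512, …
g: a_k = 0, 12, 0, -64, 0, 3072/5, 0, -49152/7, 0, 262144/3, …
f+g: L₀ = lclm(L_f,L_g), ord ≤ 1+2.
L = (-32 + 256·x + 1536·x^2)·Dx + (14 - 32·x - 160·x^2 + 1536·x^3)·Dx^2 + (-1 - 6·x - 96·x^3 + 256·x^4)·Dx^3  (order 3).
h: a_k = -1, 10, -4, -72, -16, 2912/5, -64, -50048/7, -256, 260608/3, …
ICs: h(0) = -1, h′(0) = 10, h′′(0) = -8.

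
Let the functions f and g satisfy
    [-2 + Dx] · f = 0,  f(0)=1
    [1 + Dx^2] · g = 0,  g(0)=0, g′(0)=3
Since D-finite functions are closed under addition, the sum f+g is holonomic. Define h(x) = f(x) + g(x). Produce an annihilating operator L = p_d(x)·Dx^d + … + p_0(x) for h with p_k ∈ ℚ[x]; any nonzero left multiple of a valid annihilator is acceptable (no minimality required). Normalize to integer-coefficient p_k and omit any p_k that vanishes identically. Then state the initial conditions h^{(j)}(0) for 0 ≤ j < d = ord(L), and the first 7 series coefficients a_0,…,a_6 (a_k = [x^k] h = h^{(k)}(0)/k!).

f: a_k = 1, 2, 2, 4/3, 2/3, 4/15, 4/45, …
g: a_k = 0, 3, 0, -1/2, 0, 1/40, 0, …
Weyl lclm of L_f,L_g ⇒ L₀ (ord ≤ 3).
L = -2 + Dx - 2·Dx^2 + Dx^3  (order 3).
h: a_k = 1, 5, 2, 5/6, 2/3, 7/24, 4/45, …
ICs: h(0) = 1, h′(0) = 5, h′′(0) = 4.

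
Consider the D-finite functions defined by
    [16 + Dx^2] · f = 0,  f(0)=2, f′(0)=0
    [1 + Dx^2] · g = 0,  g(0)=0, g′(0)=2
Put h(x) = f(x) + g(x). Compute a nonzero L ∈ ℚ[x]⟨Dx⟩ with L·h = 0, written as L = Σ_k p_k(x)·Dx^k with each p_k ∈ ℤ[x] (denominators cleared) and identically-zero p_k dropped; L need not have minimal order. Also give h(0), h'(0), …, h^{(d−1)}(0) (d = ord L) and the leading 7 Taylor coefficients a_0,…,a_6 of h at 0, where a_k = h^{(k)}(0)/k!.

f: a_k = 2, 0, -16, 0, 64/3, 0, -512/45, …
g: a_k = 0, 2, 0, -1/3, 0, 1/60, 0, …
f+g: L₀ = lclm(L_f,L_g), ord ≤ 2+2.
L = 16 + 17·Dx^2 + Dx^4  (order 4).
h: a_k = 2, 2, -16, -1/3, 64/3, 1/60, -512/45, …
ICs: h(0) = 2, h′(0) = 2, h′′(0) = -32, h′′′(0) = -2.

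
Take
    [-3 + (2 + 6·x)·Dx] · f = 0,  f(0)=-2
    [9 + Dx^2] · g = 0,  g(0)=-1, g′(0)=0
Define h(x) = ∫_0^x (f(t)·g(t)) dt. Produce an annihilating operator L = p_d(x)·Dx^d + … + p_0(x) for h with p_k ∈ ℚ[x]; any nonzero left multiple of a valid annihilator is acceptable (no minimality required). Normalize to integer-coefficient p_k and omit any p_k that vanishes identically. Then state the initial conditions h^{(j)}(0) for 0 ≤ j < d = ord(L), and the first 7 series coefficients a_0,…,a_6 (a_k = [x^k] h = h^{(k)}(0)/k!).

L = (63 + 216·x + 324·x^2)·Dx + (-12 - 36·x)·Dx^2 + (4 + 24·x + 36·x^2)·Dx^3  (order 3).
h: a_k = 0, 2, 3/2, -15/4, -81/32, 135/64, 351/256, …
ICs: h(0) = 0, h′(0) = 2, h′′(0) = 3.

f: a_k = -2, -3, 9/4, -27/8, 405/64, -1701/128, 15309/512, …
g: a_k = -1, 0, 9/2, 0, -27/8, 0, 81/80, …
h₀=f·g: eliminate ⇒ L₀, order ≤ 1·2.
h=∫₀ˣh₀: take L = L₀·Dx.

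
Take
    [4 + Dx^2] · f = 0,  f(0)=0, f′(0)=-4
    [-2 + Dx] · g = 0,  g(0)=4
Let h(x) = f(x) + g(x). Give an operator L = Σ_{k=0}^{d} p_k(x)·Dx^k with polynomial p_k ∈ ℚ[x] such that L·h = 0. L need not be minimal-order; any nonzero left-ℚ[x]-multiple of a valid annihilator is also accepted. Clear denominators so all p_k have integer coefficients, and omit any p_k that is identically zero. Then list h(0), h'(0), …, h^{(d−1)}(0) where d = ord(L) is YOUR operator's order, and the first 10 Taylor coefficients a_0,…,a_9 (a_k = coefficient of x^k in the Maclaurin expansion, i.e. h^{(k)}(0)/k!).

f: a_k = 0, -4, 0, 8/3, 0, -8/15, 0, 16/315, 0, -8/2835, …
g: a_k = 4, 8, 8, 16/3, 8/3, 16/15, 16/45, 32/315, 8/315, 16/2835, …
Sum ⇒ L₀ = lclm(L_f,L_g) in ℚ(x)⟨Dx⟩.
L = -8 + 4·Dx - 2·Dx^2 + Dx^3  (order 3).
h: a_k = 4, 4, 8, 8, 8/3, 8/15, 16/45, 16/105, 8/315, 8/2835, …
ICs: h(0) = 4, h′(0) = 4, h′′(0) = 16.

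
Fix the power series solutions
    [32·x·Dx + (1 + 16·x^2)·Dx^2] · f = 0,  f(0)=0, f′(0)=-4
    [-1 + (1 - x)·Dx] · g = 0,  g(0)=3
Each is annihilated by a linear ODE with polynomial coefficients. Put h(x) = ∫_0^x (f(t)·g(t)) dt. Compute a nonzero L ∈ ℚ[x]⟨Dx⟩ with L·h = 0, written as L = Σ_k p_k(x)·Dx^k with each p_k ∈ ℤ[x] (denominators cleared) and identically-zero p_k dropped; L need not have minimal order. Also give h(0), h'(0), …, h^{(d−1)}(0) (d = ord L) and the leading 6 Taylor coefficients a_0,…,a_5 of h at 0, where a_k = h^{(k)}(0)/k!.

f: a_k = 0, -4, 0, 64/3, 0, -1024/5, …
g: a_k = 3, 3, 3, 3, 3, 3, …
f·g: L₀ = L_f ⊗_s L_g, ord ≤ 2·1.
∫: right-multiply L₀ by Dx.
L = 32·x·Dx + (2 - 32·x + 64·x^2)·Dx^2 + (-1 + x - 16·x^2 + 16·x^3)·Dx^3  (order 3).
h: a_k = 0, 0, -6, -4, 13, 52/5, …
ICs: h(0) = 0, h′(0) = 0, h′′(0) = -12.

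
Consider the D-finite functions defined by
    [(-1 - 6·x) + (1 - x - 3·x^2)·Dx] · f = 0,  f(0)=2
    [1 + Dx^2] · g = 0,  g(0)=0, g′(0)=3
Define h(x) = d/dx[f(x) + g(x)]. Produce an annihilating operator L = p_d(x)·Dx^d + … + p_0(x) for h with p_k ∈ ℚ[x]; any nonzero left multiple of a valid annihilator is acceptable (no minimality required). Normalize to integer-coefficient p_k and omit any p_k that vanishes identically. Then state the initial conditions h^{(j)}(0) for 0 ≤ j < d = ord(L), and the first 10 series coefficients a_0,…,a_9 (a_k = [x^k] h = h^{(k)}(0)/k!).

f: a_k = 2, 2, 8, 14, 38, 80, 194, 434, 1016, 2318, …
g: a_k = 0, 3, 0, -1/2, 0, 1/40, 0, -1/1680, 0, 1/120960, …
f+g: L₀ = lclm(L_f,L_g), ord ≤ 1+2.
h₀' ⇒ L via d/dx closure of L₀.
L = (464 + 2522·x + 8618·x^2 + 6330·x^3 + 9630·x^4 + 486·x^5 + 486·x^6) + (-43 - 249·x + 114·x^2 + 559·x^3 + 1500·x^4 + 1863·x^5 + 189·x^6 + 162·x^7)·Dx + (464 + 2522·x + 8618·x^2 + 6330·x^3 + 9630·x^4 + 486·x^5 + 486·x^6)·Dx^2 + (-43 - 249·x + 114·x^2 + 559·x^3 + 1500·x^4 + 1863·x^5 + 189·x^6 + 162·x^7)·Dx^3  (order 3).
h: a_k = 5, 16, 81/2, 152, 3201/8, 1164, 729119/240, 8128, 280385281/13440, 53660, …
ICs: h(0) = 5, h′(0) = 16, h′′(0) = 81.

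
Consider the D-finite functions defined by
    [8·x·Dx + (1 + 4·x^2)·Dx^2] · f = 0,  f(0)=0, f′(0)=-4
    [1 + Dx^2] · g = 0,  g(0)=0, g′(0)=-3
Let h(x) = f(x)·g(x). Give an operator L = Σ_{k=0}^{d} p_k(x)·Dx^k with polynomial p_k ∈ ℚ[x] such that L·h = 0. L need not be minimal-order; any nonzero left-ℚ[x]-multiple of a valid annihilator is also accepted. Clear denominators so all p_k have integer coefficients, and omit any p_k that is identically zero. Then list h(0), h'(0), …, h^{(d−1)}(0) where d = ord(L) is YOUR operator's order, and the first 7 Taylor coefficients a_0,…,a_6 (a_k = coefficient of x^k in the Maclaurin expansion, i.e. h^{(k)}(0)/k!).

f: a_k = 0, -4, 0, 16/3, 0, -64/5, 0, …
g: a_k = 0, -3, 0, 1/2, 0, -1/40, 0, …
L₀ := L_f ⊗_s L_g (sym. prod.), ord ≤ 4.
L = (85 + 944·x^2 + 416·x^4 + 256·x^6 + 256·x^8) + (144·x + 704·x^3 + 768·x^5 + 1024·x^7)·Dx + (90 + 992·x^2 + 576·x^4 + 512·x^6 + 512·x^8)·Dx^2 + (144·x + 704·x^3 + 768·x^5 + 1024·x^7)·Dx^3 + (5 + 48·x^2 + 160·x^4 + 256·x^6 + 256·x^8)·Dx^4  (order 4).
h: a_k = 0, 0, 12, 0, -18, 0, 247/6, …
ICs: h(0) = 0, h′(0) = 0, h′′(0) = 24, h′′′(0) = 0.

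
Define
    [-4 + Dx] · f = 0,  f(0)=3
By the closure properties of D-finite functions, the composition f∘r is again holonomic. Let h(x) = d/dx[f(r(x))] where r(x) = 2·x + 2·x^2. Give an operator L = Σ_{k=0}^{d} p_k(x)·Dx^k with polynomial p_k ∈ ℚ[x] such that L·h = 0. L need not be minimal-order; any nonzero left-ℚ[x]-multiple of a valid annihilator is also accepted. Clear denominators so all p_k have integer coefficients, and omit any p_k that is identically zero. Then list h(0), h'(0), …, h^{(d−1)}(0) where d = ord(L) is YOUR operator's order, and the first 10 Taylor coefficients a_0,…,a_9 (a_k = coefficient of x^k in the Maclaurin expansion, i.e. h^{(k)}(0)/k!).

f: a_k = 3, 12, 24, 32, 32, 128/5, 256/15, 1024/105, 512/105, 2048/945, …
Change of var in L_f (x↦r) gives L₀.
h=h₀': d/dx-closure on L₀ ⇒ L.
L = (10 + 32·x + 32·x^2) + (-1 - 2·x)·Dx  (order 1).
h: a_k = 24, 240, 1344, 5504, 18176, 255488/5, 378880/3, 29462528/105, 59772928/105, 144072704/135, …
ICs: h(0) = 24.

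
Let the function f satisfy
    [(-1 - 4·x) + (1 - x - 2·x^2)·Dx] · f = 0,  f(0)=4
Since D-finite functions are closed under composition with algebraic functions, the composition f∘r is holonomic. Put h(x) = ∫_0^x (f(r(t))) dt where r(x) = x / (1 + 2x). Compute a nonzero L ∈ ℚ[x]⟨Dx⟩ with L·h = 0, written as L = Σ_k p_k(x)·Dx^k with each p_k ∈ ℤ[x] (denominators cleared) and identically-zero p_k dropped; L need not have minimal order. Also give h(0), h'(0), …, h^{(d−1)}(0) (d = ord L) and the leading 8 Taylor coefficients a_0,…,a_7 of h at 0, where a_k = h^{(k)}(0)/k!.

L = (-1 - 6·x)·Dx + (1 + 5·x + 6·x^2)·Dx^2  (order 2).
h: a_k = 0, 4, 2, 4/3, -3, 36/5, -18, 324/7, …
ICs: h(0) = 0, h′(0) = 4.

f: a_k = 4, 4, 12, 20, 44, 84, 172, 340, …
Change of var in L_f (x↦r) gives L₀.
h=∫h₀ ⇒ L = L₀·Dx.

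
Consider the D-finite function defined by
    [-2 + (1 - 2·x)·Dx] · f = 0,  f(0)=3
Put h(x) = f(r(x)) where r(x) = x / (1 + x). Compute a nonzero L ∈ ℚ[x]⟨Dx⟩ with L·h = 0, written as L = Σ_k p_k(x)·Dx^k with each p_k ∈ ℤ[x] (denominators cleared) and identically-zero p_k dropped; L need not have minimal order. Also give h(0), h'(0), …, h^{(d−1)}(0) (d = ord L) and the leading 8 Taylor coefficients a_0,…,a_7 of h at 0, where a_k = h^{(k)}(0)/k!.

L = 2 + (-1 + x^2)·Dx  (order 1).
h: a_k = 3, 6, 6, 6, 6, 6, 6, 6, …
ICs: h(0) = 3.

f: a_k = 3, 6, 12, 24, 48, 96, 192, 384, …
h₀=f(r): pull back L_f along r ⇒ L₀.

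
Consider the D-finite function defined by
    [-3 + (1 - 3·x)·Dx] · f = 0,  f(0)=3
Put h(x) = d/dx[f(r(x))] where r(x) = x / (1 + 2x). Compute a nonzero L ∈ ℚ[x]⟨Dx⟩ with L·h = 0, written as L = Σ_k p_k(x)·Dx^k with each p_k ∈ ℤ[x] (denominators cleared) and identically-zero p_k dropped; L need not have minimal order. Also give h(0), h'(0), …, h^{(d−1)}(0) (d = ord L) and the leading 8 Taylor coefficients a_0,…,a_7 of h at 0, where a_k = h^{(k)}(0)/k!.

L = 4 + (-2 + 2·x)·Dx  (order 1).
h: a_k = 9, 18, 27, 36, 45, 54, 63, 72, …
ICs: h(0) = 9.

f: a_k = 3, 9, 27, 81, 243, 729, 2187, 6561, …
f∘r: x↦r, Dx↦Dx/r' in L_f ⇒ L₀.
Differentiate: ansatz ord ≤ ord L₀ ⇒ L.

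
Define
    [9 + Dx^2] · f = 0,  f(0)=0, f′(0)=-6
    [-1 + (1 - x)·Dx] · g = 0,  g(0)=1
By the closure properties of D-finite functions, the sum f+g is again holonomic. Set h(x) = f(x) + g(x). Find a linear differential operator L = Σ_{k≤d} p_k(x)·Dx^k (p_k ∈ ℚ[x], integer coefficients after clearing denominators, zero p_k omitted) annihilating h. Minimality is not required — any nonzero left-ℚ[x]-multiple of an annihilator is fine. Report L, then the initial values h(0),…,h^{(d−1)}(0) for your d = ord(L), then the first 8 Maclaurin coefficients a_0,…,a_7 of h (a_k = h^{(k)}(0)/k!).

L = (-135 + 162·x - 81·x^2) + (99 - 261·x + 243·x^2 - 81·x^3)·Dx + (-15 + 18·x - 9·x^2)·Dx^2 + (11 - 29·x + 27·x^2 - 9·x^3)·Dx^3  (order 3).
h: a_k = 1, -5, 1, 10, 1, -61/20, 1, 523/280, …
ICs: h(0) = 1, h′(0) = -5, h′′(0) = 2.

f: a_k = 0, -6, 0, 9, 0, -81/20, 0, 243/280, …
g: a_k = 1, 1, 1, 1, 1, 1, 1, 1, …
L₀ := lclm(L_f,L_g); ord L₀ ≤ 2+1.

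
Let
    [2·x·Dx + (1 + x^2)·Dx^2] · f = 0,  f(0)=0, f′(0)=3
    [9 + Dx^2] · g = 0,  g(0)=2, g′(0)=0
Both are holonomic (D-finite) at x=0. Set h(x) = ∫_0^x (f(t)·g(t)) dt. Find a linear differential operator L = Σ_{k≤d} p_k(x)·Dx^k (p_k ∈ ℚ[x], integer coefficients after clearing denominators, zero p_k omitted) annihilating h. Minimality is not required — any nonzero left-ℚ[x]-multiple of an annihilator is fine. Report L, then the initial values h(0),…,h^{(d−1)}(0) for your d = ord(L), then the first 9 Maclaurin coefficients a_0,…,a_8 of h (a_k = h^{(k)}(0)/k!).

L = (1170 + 3834·x^2 + 4779·x^4 + 2916·x^6 + 729·x^8)·Dx + (396·x + 1044·x^3 + 972·x^5 + 324·x^7)·Dx^2 + (220 + 768·x^2 + 1026·x^4 + 648·x^6 + 162·x^8)·Dx^3 + (44·x + 116·x^3 + 108·x^5 + 36·x^7)·Dx^4 + (10 + 38·x^2 + 55·x^4 + 36·x^6 + 9·x^8)·Dx^5  (order 5).
h: a_k = 0, 0, 3, 0, -29/4, 0, 203/40, 0, -5343/2240, …
ICs: h(0) = 0, h′(0) = 0, h′′(0) = 6, h′′′(0) = 0, h′′′′(0) = -174.

f: a_k = 0, 3, 0, -1, 0, 3/5, 0, -3/7, 0, …
g: a_k = 2, 0, -9, 0, 27/4, 0, -81/40, 0, 729/2240, …
Product ⇒ symmetric product L₀, ord ≤ 4.
h=∫₀ˣh₀: take L = L₀·Dx.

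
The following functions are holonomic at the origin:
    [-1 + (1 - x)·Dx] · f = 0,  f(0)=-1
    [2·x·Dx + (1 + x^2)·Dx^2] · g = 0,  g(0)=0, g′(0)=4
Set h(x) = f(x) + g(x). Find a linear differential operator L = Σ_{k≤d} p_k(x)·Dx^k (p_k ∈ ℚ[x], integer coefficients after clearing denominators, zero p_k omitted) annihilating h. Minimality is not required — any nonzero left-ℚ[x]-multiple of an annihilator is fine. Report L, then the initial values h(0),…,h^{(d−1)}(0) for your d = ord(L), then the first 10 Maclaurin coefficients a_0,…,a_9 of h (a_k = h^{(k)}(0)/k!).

L = (-2 + 8·x + 6·x^2)·Dx + (4 - 2·x + 4·x^2 + 6·x^3)·Dx^2 + (-1 + x^4)·Dx^3  (order 3).
h: a_k = -1, 3, -1, -7/3, -1, -1/5, -1, -11/7, -1, -5/9, …
ICs: h(0) = -1, h′(0) = 3, h′′(0) = -2.

f: a_k = -1, -1, -1, -1, -1, -1, -1, -1, -1, -1, …
g: a_k = 0, 4, 0, -4/3, 0, 4/5, 0, -4/7, 0, 4/9, …
Sum ⇒ L₀ = lclm(L_f,L_g) in ℚ(x)⟨Dx⟩.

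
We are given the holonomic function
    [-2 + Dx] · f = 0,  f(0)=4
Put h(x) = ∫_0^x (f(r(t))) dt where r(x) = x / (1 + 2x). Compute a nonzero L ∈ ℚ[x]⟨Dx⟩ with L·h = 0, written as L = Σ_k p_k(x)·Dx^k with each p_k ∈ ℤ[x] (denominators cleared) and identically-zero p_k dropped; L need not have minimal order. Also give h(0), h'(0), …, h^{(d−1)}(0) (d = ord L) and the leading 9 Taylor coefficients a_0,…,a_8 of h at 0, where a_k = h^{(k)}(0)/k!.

f: a_k = 4, 8, 8, 16/3, 8/3, 16/15, 16/45, 32/315, 8/315, …
Change of var in L_f (x↦r) gives L₀.
h=∫h₀ ⇒ L = L₀·Dx.
L = -2·Dx + (1 + 4·x + 4·x^2)·Dx^2  (order 2).
h: a_k = 0, 4, 4, -8/3, 4/3, 8/15, -152/45, 2416/315, -4364/315, …
ICs: h(0) = 0, h′(0) = 4.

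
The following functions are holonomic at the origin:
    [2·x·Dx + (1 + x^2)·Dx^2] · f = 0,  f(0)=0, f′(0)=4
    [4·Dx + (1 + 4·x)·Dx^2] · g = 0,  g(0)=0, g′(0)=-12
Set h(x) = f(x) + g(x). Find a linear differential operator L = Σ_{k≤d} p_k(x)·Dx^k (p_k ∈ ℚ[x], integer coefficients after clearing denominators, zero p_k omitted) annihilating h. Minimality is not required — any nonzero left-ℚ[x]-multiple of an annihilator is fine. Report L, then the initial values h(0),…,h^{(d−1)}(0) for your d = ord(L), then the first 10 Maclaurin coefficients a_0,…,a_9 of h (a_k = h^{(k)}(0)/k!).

f: a_k = 0, 4, 0, -4/3, 0, 4/5, 0, -4/7, 0, 4/9, …
g: a_k = 0, -12, 24, -64, 192, -3072/5, 2048, -49152/7, 24576, -262144/3, …
L₀ := lclm(L_f,L_g); ord L₀ ≤ 2+2.
L = (-4 - 48·x + 12·x^2 + 16·x^3)·Dx + (-17 - 8·x - 45·x^2 + 24·x^3 + 32·x^4)·Dx^2 + (-2 - 7·x + 4·x^2 + x^3 + 6·x^4 + 8·x^5)·Dx^3  (order 3).
h: a_k = 0, -8, 24, -196/3, 192, -3068/5, 2048, -49156/7, 24576, -786428/9, …
ICs: h(0) = 0, h′(0) = -8, h′′(0) = 48.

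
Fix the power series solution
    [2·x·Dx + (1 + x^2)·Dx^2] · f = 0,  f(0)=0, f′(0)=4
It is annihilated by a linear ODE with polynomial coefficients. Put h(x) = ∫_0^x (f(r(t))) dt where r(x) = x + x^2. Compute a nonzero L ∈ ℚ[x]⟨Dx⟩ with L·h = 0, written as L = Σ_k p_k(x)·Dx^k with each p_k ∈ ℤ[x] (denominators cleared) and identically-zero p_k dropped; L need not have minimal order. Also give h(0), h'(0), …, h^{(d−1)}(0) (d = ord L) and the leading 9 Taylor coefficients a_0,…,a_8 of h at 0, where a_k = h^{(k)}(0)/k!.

L = (-2 + 2·x + 8·x^2 + 12·x^3 + 6·x^4)·Dx^2 + (1 + 2·x + x^2 + 4·x^3 + 5·x^4 + 2·x^5)·Dx^3  (order 3).
h: a_k = 0, 0, 2, 4/3, -1/3, -4/5, -8/15, 8/21, 13/14, …
ICs: h(0) = 0, h′(0) = 0, h′′(0) = 4.

f: a_k = 0, 4, 0, -4/3, 0, 4/5, 0, -4/7, 0, …
h₀=f(r): pull back L_f along r ⇒ L₀.
h=∫h₀ ⇒ L = L₀·Dx.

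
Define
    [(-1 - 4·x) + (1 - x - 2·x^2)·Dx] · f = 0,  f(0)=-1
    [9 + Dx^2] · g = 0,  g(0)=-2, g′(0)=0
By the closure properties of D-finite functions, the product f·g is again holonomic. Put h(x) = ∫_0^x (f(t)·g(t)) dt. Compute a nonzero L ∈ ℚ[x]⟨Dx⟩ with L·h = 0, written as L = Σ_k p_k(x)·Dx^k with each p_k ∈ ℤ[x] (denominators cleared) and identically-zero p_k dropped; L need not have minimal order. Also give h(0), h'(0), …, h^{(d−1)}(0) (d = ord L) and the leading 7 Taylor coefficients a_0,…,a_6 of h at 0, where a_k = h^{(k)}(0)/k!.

f: a_k = -1, -1, -3, -5, -11, -21, -43, …
g: a_k = -2, 0, 9, 0, -27/4, 0, 81/40, …
Product ⇒ symmetric product L₀, ord ≤ 2.
∫: right-multiply L₀ by Dx.
L = (-5 + 9·x + 18·x^2)·Dx + (2 + 8·x)·Dx^2 + (-1 + x + 2·x^2)·Dx^3  (order 3).
h: a_k = 0, 2, 1, -1, 1/4, 7/20, 5/8, …
ICs: h(0) = 0, h′(0) = 2, h′′(0) = 2.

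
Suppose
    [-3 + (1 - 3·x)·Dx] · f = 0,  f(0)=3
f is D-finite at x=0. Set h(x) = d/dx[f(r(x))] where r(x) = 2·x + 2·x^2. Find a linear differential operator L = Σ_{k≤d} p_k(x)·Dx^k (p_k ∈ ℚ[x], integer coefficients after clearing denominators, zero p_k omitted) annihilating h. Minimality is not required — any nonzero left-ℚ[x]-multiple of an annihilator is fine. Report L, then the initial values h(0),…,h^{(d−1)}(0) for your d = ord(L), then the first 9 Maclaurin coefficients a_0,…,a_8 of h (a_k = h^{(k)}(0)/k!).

f: a_k = 3, 9, 27, 81, 243, 729, 2187, 6561, 19683, …
Substitute x→r, Dx→(1/r')Dx; clear ⇒ L₀.
h₀' ⇒ L via d/dx closure of L₀.
L = (14 + 36·x + 36·x^2) + (-1 + 4·x + 18·x^2 + 12·x^3)·Dx  (order 1).
h: a_k = 18, 252, 2592, 23760, 204120, 1683504, 13499136, 106033536, 819862560, …
ICs: h(0) = 18.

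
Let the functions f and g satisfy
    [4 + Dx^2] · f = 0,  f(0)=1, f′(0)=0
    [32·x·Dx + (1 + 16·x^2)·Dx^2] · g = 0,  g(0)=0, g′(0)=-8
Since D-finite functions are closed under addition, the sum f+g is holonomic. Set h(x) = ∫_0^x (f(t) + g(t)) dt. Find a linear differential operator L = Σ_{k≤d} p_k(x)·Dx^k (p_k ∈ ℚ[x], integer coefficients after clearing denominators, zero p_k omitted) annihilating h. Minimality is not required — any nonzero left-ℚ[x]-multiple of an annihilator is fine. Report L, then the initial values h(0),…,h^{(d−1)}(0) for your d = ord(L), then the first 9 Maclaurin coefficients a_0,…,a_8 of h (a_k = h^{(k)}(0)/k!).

f: a_k = 1, 0, -2, 0, 2/3, 0, -4/45, 0, 2/315, …
g: a_k = 0, -8, 0, 128/3, 0, -2048/5, 0, 32768/7, 0, …
Weyl lclm of L_f,L_g ⇒ L₀ (ord ≤ 4).
Integrate: L := L₀·Dx.
L = (-6016·x + 102400·x^3 + 32768·x^5)·Dx^2 + (-28 + 1216·x^2 + 27648·x^4 + 16384·x^6)·Dx^3 + (-1504·x + 25600·x^3 + 8192·x^5)·Dx^4 + (-7 + 304·x^2 + 6912·x^4 + 4096·x^6)·Dx^5  (order 5).
h: a_k = 0, 1, -4, -2/3, 32/3, 2/15, -1024/15, -4/315, 4096/7, …
ICs: h(0) = 0, h′(0) = 1, h′′(0) = -8, h′′′(0) = -4, h′′′′(0) = 256.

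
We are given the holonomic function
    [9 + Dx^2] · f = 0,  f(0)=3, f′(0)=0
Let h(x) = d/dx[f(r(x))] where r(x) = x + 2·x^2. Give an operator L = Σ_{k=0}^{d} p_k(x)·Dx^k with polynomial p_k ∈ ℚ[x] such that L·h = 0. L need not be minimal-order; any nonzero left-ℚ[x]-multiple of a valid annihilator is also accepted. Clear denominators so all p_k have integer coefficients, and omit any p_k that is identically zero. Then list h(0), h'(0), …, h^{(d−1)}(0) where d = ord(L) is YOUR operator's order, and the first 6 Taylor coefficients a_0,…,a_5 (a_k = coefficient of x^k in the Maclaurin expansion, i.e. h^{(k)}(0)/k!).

f: a_k = 3, 0, -27/2, 0, 81/8, 0, …
f∘r: x↦r, Dx↦Dx/r' in L_f ⇒ L₀.
h₀' ⇒ L via d/dx closure of L₀.
L = (57 + 144·x + 864·x^2 + 2304·x^3 + 2304·x^4) + (-12 - 48·x)·Dx + (1 + 8·x + 16·x^2)·Dx^2  (order 2).
h: a_k = 0, -27, -162, -351/2, 405, 57591/40, …
ICs: h(0) = 0, h′(0) = -27.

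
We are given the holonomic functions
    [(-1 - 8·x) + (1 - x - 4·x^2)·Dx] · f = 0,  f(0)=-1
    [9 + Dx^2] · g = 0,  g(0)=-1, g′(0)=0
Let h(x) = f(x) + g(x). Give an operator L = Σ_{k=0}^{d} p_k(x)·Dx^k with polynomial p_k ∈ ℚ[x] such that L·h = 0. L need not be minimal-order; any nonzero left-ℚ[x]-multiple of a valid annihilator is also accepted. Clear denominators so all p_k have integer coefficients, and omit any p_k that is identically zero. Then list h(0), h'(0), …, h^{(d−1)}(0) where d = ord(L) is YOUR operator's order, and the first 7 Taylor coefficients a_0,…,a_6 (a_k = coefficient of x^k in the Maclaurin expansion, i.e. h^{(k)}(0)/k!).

L = (567 + 4806·x + 3321·x^2 + 9936·x^3 + 6480·x^4 + 10368·x^5) + (-171 + 117·x + 441·x^2 - 135·x^3 + 540·x^4 + 3888·x^5 + 5184·x^6)·Dx + (63 + 534·x + 369·x^2 + 1104·x^3 + 720·x^4 + 1152·x^5)·Dx^2 + (-19 + 13·x + 49·x^2 - 15·x^3 + 60·x^4 + 432·x^5 + 576·x^6)·Dx^3  (order 3).
h: a_k = -2, -1, -1/2, -9, -259/8, -65, -14399/80, …
ICs: h(0) = -2, h′(0) = -1, h′′(0) = -1.

f: a_k = -1, -1, -5, -9, -29, -65, -181, …
g: a_k = -1, 0, 9/2, 0, -27/8, 0, 81/80, …
h₀=f+g: left-lcm gives L₀, ord ≤ 3.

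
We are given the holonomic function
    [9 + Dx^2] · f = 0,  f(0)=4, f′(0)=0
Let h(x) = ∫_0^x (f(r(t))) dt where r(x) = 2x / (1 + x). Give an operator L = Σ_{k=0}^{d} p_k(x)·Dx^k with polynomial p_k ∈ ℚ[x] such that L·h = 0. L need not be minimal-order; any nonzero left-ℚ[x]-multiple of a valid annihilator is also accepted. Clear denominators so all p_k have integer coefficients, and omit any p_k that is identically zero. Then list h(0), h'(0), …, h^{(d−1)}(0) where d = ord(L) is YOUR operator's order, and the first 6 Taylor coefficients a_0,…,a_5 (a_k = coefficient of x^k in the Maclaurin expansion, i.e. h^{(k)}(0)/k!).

L = 36·Dx + (2 + 6·x + 6·x^2 + 2·x^3)·Dx^2 + (1 + 4·x + 6·x^2 + 4·x^3 + x^4)·Dx^3  (order 3).
h: a_k = 0, 4, 0, -24, 36, 0, …
ICs: h(0) = 0, h′(0) = 4, h′′(0) = 0.

f: a_k = 4, 0, -18, 0, 27/2, 0, …
f∘r: x↦r, Dx↦Dx/r' in L_f ⇒ L₀.
h=∫₀ˣh₀: take L = L₀·Dx.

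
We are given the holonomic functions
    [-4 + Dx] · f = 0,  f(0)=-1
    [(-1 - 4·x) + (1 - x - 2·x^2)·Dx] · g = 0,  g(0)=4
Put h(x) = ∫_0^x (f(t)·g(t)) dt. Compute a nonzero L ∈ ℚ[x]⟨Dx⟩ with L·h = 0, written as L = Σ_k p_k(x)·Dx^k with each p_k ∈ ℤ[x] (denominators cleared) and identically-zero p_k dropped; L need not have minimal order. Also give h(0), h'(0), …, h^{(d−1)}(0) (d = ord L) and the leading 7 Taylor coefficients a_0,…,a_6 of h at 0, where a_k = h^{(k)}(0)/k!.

L = (5 - 8·x^2)·Dx + (-1 + x + 2·x^2)·Dx^2  (order 2).
h: a_k = 0, -4, -10, -20, -107/3, -916/15, -1562/15, …
ICs: h(0) = 0, h′(0) = -4.

f: a_k = -1, -4, -8, -32/3, -32/3, -128/15, -256/45, …
g: a_k = 4, 4, 12, 20, 44, 84, 172, …
f·g: L₀ = L_f ⊗_s L_g, ord ≤ 1·1.
h=∫h₀ ⇒ L = L₀·Dx.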